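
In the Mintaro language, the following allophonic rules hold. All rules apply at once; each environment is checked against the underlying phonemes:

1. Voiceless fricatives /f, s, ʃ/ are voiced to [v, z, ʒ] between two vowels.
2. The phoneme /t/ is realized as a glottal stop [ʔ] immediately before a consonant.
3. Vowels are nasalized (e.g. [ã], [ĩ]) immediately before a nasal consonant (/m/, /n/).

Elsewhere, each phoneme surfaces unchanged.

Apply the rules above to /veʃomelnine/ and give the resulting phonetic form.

/v/ (word-initial) is unaffected → [v].
/e/ (between /v/ and /ʃ/) fails the environment for rule 3, so it stays [e].
/ʃ/ (between /e/ and /o/) occurs between two vowels → [ʒ] by rule 1.
/o/ meets the environment for rule 3 (before a nasal consonant) → [õ].
/m/ (between /o/ and /e/) is unaffected → [m].
/e/ (between /m/ and /l/) fails the environment for rule 3, so it stays [e].
/l/ (between /e/ and /n/): no rule targets it → [l].
/n/ — not in any rule's target class → [n].
Rule 3 applies to /i/ (between /n/ and /n/: before a nasal consonant) → [ĩ].
/n/ stays [n].
/e/ (word-final) fails the environment for rule 3, so it stays [e].

[veʒõmelnĩne]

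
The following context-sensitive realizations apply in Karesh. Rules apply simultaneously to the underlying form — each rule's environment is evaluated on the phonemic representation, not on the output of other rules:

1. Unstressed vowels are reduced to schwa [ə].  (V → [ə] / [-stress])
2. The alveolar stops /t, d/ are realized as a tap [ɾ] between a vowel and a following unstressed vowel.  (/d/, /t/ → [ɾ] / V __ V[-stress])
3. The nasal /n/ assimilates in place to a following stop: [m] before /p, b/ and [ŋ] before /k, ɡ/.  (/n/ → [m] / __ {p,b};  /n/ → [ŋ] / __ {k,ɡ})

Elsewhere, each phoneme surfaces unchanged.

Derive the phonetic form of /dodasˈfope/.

[dəɾəsˈfopə]

/d/ (word-initial): rule 2 targets it, but not between a vowel and a following unstressed vowel → unchanged [d].
/o/ (between /d/ and /d/) occurs in an unstressed syllable → [ə] by rule 1.
/d/ (between /o/ and /a/) occurs between a vowel and a following unstressed vowel → [ɾ] by rule 2.
/a/ (between /d/ and /s/): in an unstressed syllable, so rule 1 applies → [ə].
/s/ (between /a/ and /f/) is unaffected → [s].
/f/ (between /s/ and /o/) is unaffected → [f].
/o/ (between /f/ and /p/) is in the target of rule 1 but the environment (in an unstressed syllable) is not met → [o].
/p/ stays [p].
/e/ (word-final): in an unstressed syllable, so rule 1 applies → [ə].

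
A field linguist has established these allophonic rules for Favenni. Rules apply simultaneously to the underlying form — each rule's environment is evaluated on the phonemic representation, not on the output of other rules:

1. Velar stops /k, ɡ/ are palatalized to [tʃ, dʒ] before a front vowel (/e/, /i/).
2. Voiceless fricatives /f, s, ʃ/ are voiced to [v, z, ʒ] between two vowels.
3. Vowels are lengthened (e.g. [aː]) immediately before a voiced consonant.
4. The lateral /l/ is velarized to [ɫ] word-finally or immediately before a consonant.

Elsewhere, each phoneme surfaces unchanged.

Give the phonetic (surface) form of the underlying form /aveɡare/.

[aːveːɡaːre]

Rule 3 applies to /a/ (word-initial: before a voiced consonant) → [aː].
/v/ (between /a/ and /e/) is unaffected → [v].
/e/ — between /v/ and /ɡ/, before a voiced consonant — surfaces as [eː] (rule 3).
/ɡ/ — between /e/ and /a/; rule 1 does not apply here → [ɡ].
/a/ (between /ɡ/ and /r/): before a voiced consonant, so rule 3 applies → [aː].
/r/ (between /a/ and /e/): no rule targets it → [r].
/e/ (word-final) is in the target of rule 3 but the environment (before a voiced consonant) is not met → [e].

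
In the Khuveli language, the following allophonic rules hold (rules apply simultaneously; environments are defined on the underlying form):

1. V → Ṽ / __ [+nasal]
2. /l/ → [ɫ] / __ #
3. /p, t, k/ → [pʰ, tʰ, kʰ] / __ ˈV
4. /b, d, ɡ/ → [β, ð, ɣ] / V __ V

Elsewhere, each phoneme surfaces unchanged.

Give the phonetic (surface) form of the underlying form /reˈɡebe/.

/e/ (between /r/ and /ɡ/) fails the environment for rule 1, so it stays [e].
/ɡ/ (between /e/ and /e/): between two vowels, so rule 4 applies → [ɣ].
/e/ (between /ɡ/ and /b/) is in the target of rule 1 but the environment (before a nasal consonant) is not met → [e].
/b/ — between /e/ and /e/, between two vowels — surfaces as [β] (rule 4).
/e/ (word-final): rule 1 targets it, but not before a nasal consonant → unchanged [e].

[reˈɣeβe]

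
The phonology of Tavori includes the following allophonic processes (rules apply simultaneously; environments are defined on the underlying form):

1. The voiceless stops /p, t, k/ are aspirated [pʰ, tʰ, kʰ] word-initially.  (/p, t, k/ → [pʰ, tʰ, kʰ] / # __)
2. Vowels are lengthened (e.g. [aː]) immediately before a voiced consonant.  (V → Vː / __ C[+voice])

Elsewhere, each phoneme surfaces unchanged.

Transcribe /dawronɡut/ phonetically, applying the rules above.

/d/ stays [d].
/a/ (between /d/ and /w/) occurs before a voiced consonant → [aː] by rule 2.
/w/ stays [w].
/r/ — not in any rule's target class → [r].
Rule 2 applies to /o/ (between /r/ and /n/: before a voiced consonant) → [oː].
/n/ (between /o/ and /ɡ/): no rule targets it → [n].
/ɡ/ (between /n/ and /u/) is unaffected → [ɡ].
/u/ (between /ɡ/ and /t/): rule 2 targets it, but not before a voiced consonant → unchanged [u].
/t/ (word-final) is in the target of rule 1 but the environment (word-initially) is not met → [t].

[daːwroːnɡut]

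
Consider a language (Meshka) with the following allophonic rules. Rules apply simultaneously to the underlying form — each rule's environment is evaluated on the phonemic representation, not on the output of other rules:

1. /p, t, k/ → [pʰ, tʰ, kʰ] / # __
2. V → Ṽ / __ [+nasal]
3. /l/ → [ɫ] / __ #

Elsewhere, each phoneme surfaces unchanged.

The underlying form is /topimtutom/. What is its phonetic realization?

[tʰopĩmtutõm]

/t/ (word-initial) occurs word-initially → [tʰ] by rule 1.
/o/ (between /t/ and /p/) is in the target of rule 2 but the environment (before a nasal consonant) is not met → [o].
/p/ (between /o/ and /i/): rule 1 targets it, but not word-initially → unchanged [p].
/i/ — between /p/ and /m/, before a nasal consonant — surfaces as [ĩ] (rule 2).
/m/ — not in any rule's target class → [m].
/t/ (between /m/ and /u/) fails the environment for rule 1, so it stays [t].
/u/ (between /t/ and /t/) is in the target of rule 2 but the environment (before a nasal consonant) is not met → [u].
/t/ (between /u/ and /o/) fails the environment for rule 1, so it stays [t].
/o/ — between /t/ and /m/, before a nasal consonant — surfaces as [õ] (rule 2).
/m/ — not in any rule's target class → [m].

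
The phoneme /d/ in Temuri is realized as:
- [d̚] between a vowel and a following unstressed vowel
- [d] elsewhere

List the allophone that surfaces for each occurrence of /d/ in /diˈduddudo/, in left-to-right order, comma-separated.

[d], [d], [d], [d], [d̚]

Occurrence 1 (position 1): no conditioning environment matches → elsewhere allophone [d].
Occurrence 2 (position 3): no conditioning environment matches → elsewhere allophone [d].
Occurrence 3 (position 5): no conditioning environment matches → elsewhere allophone [d].
Occurrence 4 (position 6): no conditioning environment matches → elsewhere allophone [d].
Occurrence 5 (position 8): between a vowel and a following unstressed vowel → [d̚].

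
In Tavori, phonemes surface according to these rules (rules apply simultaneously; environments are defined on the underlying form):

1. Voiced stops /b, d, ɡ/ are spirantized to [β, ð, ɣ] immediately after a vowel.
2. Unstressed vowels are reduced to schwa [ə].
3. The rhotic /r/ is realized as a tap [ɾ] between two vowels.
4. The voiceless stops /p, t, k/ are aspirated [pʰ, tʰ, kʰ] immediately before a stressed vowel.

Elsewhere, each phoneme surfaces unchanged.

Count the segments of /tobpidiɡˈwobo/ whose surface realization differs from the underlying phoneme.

Segments that undergo a rule: /o/ → [ə] (rule 2); /b/ → [β] (rule 1); /i/ → [ə] (rule 2); /d/ → [ð] (rule 1); /i/ → [ə] (rule 2); /ɡ/ → [ɣ] (rule 1); /b/ → [β] (rule 1); /o/ → [ə] (rule 2).
All other segments surface unchanged.

8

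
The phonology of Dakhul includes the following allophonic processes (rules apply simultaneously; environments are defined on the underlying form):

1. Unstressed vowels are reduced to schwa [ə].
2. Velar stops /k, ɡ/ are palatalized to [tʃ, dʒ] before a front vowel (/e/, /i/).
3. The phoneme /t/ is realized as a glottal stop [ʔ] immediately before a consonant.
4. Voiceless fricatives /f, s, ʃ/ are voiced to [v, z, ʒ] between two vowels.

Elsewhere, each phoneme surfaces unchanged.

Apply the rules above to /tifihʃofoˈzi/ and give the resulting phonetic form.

[təvəhʃəvəˈzi]

/t/ (word-initial) fails the environment for rule 3, so it stays [t].
/i/ (between /t/ and /f/) occurs in an unstressed syllable → [ə] by rule 1.
/f/ (between /i/ and /i/): between two vowels, so rule 4 applies → [v].
/i/ meets the environment for rule 1 (in an unstressed syllable) → [ə].
/ʃ/ (between /h/ and /o/) fails the environment for rule 4, so it stays [ʃ].
Rule 1 applies to /o/ (between /ʃ/ and /f/: in an unstressed syllable) → [ə].
Rule 4 applies to /f/ (between /o/ and /o/: between two vowels) → [v].
Rule 1 applies to /o/ (between /f/ and /z/: in an unstressed syllable) → [ə].
/i/ — word-final; rule 1 does not apply here → [i].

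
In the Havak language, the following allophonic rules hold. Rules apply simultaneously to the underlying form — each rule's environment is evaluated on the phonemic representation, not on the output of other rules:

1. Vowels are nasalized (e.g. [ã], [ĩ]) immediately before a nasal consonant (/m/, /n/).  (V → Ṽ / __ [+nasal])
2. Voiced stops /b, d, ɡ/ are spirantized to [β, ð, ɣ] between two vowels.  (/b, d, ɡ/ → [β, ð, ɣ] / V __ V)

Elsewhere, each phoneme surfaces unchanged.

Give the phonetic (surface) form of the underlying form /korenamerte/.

[korẽnãmerte]

/k/ (word-initial): no rule targets it → [k].
/o/ (between /k/ and /r/) fails the environment for rule 1, so it stays [o].
/r/ (between /o/ and /e/): no rule targets it → [r].
Rule 1 applies to /e/ (between /r/ and /n/: before a nasal consonant) → [ẽ].
/n/ (between /e/ and /a/): no rule targets it → [n].
Rule 1 applies to /a/ (between /n/ and /m/: before a nasal consonant) → [ã].
/m/ — not in any rule's target class → [m].
/e/ (between /m/ and /r/) is in the target of rule 1 but the environment (before a nasal consonant) is not met → [e].
/r/ stays [r].
/t/ — not in any rule's target class → [t].
/e/ (word-final) fails the environment for rule 1, so it stays [e].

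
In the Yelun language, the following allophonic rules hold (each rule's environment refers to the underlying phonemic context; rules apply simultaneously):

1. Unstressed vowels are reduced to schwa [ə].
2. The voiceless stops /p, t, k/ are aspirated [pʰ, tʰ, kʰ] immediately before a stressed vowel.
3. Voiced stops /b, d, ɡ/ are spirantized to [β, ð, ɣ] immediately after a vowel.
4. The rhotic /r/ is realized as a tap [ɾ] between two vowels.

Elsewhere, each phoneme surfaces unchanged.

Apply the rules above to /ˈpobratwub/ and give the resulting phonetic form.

/p/ (word-initial) occurs immediately before a stressed vowel → [pʰ] by rule 2.
/o/ — between /p/ and /b/; rule 1 does not apply here → [o].
/b/ — between /o/ and /r/, immediately after a vowel — surfaces as [β] (rule 3).
/r/ (between /b/ and /a/) is in the target of rule 4 but the environment (between two vowels) is not met → [r].
/a/ — between /r/ and /t/, in an unstressed syllable — surfaces as [ə] (rule 1).
/t/ — between /a/ and /w/; rule 2 does not apply here → [t].
/u/ — between /w/ and /b/, in an unstressed syllable — surfaces as [ə] (rule 1).
/b/ — word-final, immediately after a vowel — surfaces as [β] (rule 3).

[ˈpʰoβrətwəβ]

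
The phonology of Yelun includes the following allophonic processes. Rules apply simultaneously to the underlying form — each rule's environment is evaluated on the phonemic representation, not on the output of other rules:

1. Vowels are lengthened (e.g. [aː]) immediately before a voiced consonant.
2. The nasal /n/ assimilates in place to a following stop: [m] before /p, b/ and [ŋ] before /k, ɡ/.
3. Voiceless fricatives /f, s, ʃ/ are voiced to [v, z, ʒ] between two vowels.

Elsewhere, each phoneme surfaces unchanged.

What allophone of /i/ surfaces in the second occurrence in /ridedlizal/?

[iː]

/i/ (between /l/ and /z/): before a voiced consonant, so rule 1 applies → [iː].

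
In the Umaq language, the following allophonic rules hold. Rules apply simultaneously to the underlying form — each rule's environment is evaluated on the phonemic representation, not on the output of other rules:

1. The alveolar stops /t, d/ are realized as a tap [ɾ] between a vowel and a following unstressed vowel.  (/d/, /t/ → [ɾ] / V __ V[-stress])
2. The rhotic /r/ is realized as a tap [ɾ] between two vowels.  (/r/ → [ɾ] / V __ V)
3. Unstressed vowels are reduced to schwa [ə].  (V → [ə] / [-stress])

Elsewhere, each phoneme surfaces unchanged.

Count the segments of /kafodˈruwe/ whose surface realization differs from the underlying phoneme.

Segments that undergo a rule: /a/ → [ə] (rule 3); /o/ → [ə] (rule 3); /e/ → [ə] (rule 3).
All other segments surface unchanged.

3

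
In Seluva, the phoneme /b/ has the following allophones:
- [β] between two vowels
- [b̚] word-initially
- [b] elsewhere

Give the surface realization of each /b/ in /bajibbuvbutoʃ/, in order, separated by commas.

Occurrence 1 (position 1): word-initially → [b̚].
Occurrence 2 (position 5): no conditioning environment matches → elsewhere allophone [b].
Occurrence 3 (position 6): no conditioning environment matches → elsewhere allophone [b].
Occurrence 4 (position 9): no conditioning environment matches → elsewhere allophone [b].

[b̚], [b], [b], [b]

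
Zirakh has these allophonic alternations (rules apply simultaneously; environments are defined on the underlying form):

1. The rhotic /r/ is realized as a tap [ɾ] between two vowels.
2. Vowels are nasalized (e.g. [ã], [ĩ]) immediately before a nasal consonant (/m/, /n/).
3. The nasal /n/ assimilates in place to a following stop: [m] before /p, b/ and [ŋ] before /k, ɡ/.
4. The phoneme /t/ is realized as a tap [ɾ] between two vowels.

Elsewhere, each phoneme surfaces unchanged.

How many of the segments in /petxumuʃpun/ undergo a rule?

Segments that undergo a rule: /u/ → [ũ] (rule 2); /u/ → [ũ] (rule 2).
All other segments surface unchanged.

2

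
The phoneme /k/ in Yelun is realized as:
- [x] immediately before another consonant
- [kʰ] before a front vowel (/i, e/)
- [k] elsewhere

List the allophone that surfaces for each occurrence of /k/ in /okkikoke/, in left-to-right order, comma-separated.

[x], [kʰ], [k], [kʰ]

Occurrence 1 (position 2): immediately before another consonant → [x].
Occurrence 2 (position 3): before a front vowel (/i, e/) → [kʰ].
Occurrence 3 (position 5): no conditioning environment matches → elsewhere allophone [k].
Occurrence 4 (position 7): before a front vowel (/i, e/) → [kʰ].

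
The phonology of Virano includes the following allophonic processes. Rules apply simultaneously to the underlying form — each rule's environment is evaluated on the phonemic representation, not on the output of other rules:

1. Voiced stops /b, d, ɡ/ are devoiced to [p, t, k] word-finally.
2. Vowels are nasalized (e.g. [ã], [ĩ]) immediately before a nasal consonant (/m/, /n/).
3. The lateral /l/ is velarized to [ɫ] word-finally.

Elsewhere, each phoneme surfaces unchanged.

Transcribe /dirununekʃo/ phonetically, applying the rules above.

/d/ (word-initial): rule 1 targets it, but not word-finally → unchanged [d].
/i/ (between /d/ and /r/) is in the target of rule 2 but the environment (before a nasal consonant) is not met → [i].
/r/ (between /i/ and /u/) is unaffected → [r].
/u/ (between /r/ and /n/): before a nasal consonant, so rule 2 applies → [ũ].
/n/ (between /u/ and /u/) is unaffected → [n].
/u/ (between /n/ and /n/) occurs before a nasal consonant → [ũ] by rule 2.
/n/ (between /u/ and /e/) is unaffected → [n].
/e/ (between /n/ and /k/) fails the environment for rule 2, so it stays [e].
/k/ — not in any rule's target class → [k].
/ʃ/ — not in any rule's target class → [ʃ].
/o/ — word-final; rule 2 does not apply here → [o].

[dirũnũnekʃo]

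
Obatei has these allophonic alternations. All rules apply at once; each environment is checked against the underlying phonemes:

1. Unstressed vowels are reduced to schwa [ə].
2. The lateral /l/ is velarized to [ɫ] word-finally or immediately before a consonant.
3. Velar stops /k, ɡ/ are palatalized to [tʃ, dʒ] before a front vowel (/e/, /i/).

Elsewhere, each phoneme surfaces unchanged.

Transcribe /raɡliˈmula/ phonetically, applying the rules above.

[rəɡləˈmulə]

/r/ stays [r].
Rule 1 applies to /a/ (between /r/ and /ɡ/: in an unstressed syllable) → [ə].
/ɡ/ (between /a/ and /l/) is in the target of rule 3 but the environment (before a front vowel) is not met → [ɡ].
/l/ (between /ɡ/ and /i/): rule 2 targets it, but not word-finally or immediately before a consonant → unchanged [l].
/i/ meets the environment for rule 1 (in an unstressed syllable) → [ə].
/m/ (between /i/ and /u/) is unaffected → [m].
/u/ (between /m/ and /l/) is in the target of rule 1 but the environment (in an unstressed syllable) is not met → [u].
/l/ (between /u/ and /a/) fails the environment for rule 2, so it stays [l].
/a/ meets the environment for rule 1 (in an unstressed syllable) → [ə].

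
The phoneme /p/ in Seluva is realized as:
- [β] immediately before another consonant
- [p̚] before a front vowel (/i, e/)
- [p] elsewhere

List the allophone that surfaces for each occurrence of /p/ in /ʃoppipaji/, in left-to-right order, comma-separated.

Occurrence 1 (position 3): immediately before another consonant → [β].
Occurrence 2 (position 4): before a front vowel (/i, e/) → [p̚].
Occurrence 3 (position 6): no conditioning environment matches → elsewhere allophone [p].

[β], [p̚], [p]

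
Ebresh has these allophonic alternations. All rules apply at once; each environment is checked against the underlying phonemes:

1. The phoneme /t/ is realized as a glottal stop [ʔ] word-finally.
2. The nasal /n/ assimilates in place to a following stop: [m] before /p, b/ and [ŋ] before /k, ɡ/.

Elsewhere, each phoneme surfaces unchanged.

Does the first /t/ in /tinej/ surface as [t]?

Yes

/t/ (word-initial) is in the target of rule 1 but the environment (word-finally) is not met → [t].
The actual realization is [t], which matches [t].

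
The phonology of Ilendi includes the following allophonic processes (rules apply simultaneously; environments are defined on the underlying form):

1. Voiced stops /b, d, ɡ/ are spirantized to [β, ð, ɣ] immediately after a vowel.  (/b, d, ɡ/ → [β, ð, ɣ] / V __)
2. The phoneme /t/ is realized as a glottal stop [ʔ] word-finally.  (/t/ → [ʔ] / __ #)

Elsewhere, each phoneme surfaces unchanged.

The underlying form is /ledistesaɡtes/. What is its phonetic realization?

/l/ (word-initial) is unaffected → [l].
/e/ stays [e].
Rule 1 applies to /d/ (between /e/ and /i/: immediately after a vowel) → [ð].
/i/ (between /d/ and /s/): no rule targets it → [i].
/s/ (between /i/ and /t/) is unaffected → [s].
/t/ (between /s/ and /e/): rule 2 targets it, but not word-finally → unchanged [t].
/e/ (between /t/ and /s/) is unaffected → [e].
/s/ (between /e/ and /a/) is unaffected → [s].
/a/ — not in any rule's target class → [a].
Rule 1 applies to /ɡ/ (between /a/ and /t/: immediately after a vowel) → [ɣ].
/t/ (between /ɡ/ and /e/): rule 2 targets it, but not word-finally → unchanged [t].
/e/ (between /t/ and /s/): no rule targets it → [e].
/s/ — not in any rule's target class → [s].

[leðistesaɣtes]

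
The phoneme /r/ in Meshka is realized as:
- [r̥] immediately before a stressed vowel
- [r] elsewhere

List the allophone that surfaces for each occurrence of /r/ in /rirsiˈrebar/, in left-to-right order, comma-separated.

Occurrence 1 (position 1): no conditioning environment matches → elsewhere allophone [r].
Occurrence 2 (position 3): no conditioning environment matches → elsewhere allophone [r].
Occurrence 3 (position 6): immediately before a stressed vowel → [r̥].
Occurrence 4 (position 10): no conditioning environment matches → elsewhere allophone [r].

[r], [r], [r̥], [r]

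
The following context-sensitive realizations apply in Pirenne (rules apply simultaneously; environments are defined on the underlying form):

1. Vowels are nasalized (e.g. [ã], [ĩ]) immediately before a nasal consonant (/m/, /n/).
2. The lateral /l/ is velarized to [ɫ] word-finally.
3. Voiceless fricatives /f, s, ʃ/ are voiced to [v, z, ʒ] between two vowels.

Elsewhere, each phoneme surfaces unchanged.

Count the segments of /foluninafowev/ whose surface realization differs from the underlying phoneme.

Segments that undergo a rule: /u/ → [ũ] (rule 1); /i/ → [ĩ] (rule 1); /f/ → [v] (rule 3).
All other segments surface unchanged.

3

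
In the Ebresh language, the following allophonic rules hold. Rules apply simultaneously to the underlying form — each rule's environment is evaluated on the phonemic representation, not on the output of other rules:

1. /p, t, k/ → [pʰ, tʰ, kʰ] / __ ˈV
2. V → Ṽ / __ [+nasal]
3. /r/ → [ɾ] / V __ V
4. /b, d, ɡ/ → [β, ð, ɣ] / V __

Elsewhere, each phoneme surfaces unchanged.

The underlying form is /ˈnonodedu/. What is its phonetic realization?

/n/ (word-initial) is unaffected → [n].
/o/ (between /n/ and /n/) occurs before a nasal consonant → [õ] by rule 2.
/n/ (between /o/ and /o/): no rule targets it → [n].
/o/ (between /n/ and /d/) fails the environment for rule 2, so it stays [o].
/d/ meets the environment for rule 4 (immediately after a vowel) → [ð].
/e/ (between /d/ and /d/) is in the target of rule 2 but the environment (before a nasal consonant) is not met → [e].
/d/ (between /e/ and /u/) occurs immediately after a vowel → [ð] by rule 4.
/u/ (word-final) fails the environment for rule 2, so it stays [u].

[ˈnõnoðeðu]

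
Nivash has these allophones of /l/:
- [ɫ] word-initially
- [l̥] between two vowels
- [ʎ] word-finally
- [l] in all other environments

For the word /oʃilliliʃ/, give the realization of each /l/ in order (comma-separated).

[l], [l], [l̥]

Occurrence 1 (position 4): no conditioning environment matches → elsewhere allophone [l].
Occurrence 2 (position 5): no conditioning environment matches → elsewhere allophone [l].
Occurrence 3 (position 7): between two vowels → [l̥].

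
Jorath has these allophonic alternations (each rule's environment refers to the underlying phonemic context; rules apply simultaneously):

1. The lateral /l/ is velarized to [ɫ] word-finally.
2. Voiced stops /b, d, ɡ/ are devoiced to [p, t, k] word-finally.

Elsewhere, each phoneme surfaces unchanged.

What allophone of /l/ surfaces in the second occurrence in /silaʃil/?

/l/ — word-final, word-finally — surfaces as [ɫ] (rule 1).

[ɫ]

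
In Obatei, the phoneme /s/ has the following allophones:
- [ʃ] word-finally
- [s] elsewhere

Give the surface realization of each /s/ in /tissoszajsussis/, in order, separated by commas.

[s], [s], [s], [s], [s], [s], [ʃ]

Occurrence 1 (position 3): no conditioning environment matches → elsewhere allophone [s].
Occurrence 2 (position 4): no conditioning environment matches → elsewhere allophone [s].
Occurrence 3 (position 6): no conditioning environment matches → elsewhere allophone [s].
Occurrence 4 (position 10): no conditioning environment matches → elsewhere allophone [s].
Occurrence 5 (position 12): no conditioning environment matches → elsewhere allophone [s].
Occurrence 6 (position 13): no conditioning environment matches → elsewhere allophone [s].
Occurrence 7 (position 15): word-finally → [ʃ].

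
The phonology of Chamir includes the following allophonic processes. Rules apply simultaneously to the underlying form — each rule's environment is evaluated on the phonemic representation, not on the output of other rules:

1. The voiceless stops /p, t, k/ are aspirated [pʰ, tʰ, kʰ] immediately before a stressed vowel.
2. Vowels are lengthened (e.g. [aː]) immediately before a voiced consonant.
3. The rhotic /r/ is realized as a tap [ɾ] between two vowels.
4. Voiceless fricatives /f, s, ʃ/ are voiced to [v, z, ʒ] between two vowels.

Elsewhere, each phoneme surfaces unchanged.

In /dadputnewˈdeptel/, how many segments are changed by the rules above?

Segments that undergo a rule: /a/ → [aː] (rule 2); /e/ → [eː] (rule 2); /e/ → [eː] (rule 2).
All other segments surface unchanged.

3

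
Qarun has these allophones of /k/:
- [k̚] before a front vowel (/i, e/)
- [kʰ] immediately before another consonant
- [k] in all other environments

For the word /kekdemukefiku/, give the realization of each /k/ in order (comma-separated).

[k̚], [kʰ], [k̚], [k]

Occurrence 1 (position 1): before a front vowel (/i, e/) → [k̚].
Occurrence 2 (position 3): immediately before another consonant → [kʰ].
Occurrence 3 (position 8): before a front vowel (/i, e/) → [k̚].
Occurrence 4 (position 12): no conditioning environment matches → elsewhere allophone [k].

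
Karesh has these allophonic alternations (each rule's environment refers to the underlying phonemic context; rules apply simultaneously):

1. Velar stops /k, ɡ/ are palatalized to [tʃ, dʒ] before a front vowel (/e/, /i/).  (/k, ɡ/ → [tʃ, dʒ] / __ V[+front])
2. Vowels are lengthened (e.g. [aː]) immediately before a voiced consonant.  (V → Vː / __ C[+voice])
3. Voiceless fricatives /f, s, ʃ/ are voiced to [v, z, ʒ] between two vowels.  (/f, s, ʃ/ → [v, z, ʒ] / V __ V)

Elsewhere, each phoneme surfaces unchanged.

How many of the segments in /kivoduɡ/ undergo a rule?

4

Segments that undergo a rule: /k/ → [tʃ] (rule 1); /i/ → [iː] (rule 2); /o/ → [oː] (rule 2); /u/ → [uː] (rule 2).
All other segments surface unchanged.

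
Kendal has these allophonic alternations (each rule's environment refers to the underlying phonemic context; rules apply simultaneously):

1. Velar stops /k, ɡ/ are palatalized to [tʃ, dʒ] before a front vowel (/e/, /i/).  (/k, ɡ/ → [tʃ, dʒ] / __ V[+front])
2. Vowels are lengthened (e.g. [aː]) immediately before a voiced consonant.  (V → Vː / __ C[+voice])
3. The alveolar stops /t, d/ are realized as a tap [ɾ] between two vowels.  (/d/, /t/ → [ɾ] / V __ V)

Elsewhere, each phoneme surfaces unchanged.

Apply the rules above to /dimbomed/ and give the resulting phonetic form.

/d/ (word-initial) fails the environment for rule 3, so it stays [d].
/i/ meets the environment for rule 2 (before a voiced consonant) → [iː].
/m/ (between /i/ and /b/) is unaffected → [m].
/b/ (between /m/ and /o/): no rule targets it → [b].
Rule 2 applies to /o/ (between /b/ and /m/: before a voiced consonant) → [oː].
/m/ (between /o/ and /e/): no rule targets it → [m].
/e/ — between /m/ and /d/, before a voiced consonant — surfaces as [eː] (rule 2).
/d/ — word-final; rule 3 does not apply here → [d].

[diːmboːmeːd]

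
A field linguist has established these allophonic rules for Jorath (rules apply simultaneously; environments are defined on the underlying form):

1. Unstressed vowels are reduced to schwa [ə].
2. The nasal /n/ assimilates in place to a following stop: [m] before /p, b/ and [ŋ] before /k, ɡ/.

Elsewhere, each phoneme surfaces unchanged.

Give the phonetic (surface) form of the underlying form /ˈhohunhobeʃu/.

[ˈhohənhəbəʃə]

/h/ — not in any rule's target class → [h].
/o/ (between /h/ and /h/) is in the target of rule 1 but the environment (in an unstressed syllable) is not met → [o].
/h/ — not in any rule's target class → [h].
Rule 1 applies to /u/ (between /h/ and /n/: in an unstressed syllable) → [ə].
/n/ — between /u/ and /h/; rule 2 does not apply here → [n].
/h/ (between /n/ and /o/): no rule targets it → [h].
/o/ (between /h/ and /b/): in an unstressed syllable, so rule 1 applies → [ə].
/b/ (between /o/ and /e/): no rule targets it → [b].
/e/ meets the environment for rule 1 (in an unstressed syllable) → [ə].
/ʃ/ stays [ʃ].
/u/ (word-final) occurs in an unstressed syllable → [ə] by rule 1.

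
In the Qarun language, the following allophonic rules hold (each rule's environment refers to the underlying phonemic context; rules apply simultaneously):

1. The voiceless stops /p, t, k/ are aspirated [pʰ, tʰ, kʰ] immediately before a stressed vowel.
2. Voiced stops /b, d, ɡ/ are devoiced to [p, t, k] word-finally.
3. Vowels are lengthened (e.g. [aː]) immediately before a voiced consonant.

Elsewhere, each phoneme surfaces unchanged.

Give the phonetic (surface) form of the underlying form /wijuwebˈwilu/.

[wiːjuːweːbˈwiːlu]

/w/ stays [w].
/i/ — between /w/ and /j/, before a voiced consonant — surfaces as [iː] (rule 3).
/j/ (between /i/ and /u/): no rule targets it → [j].
/u/ (between /j/ and /w/): before a voiced consonant, so rule 3 applies → [uː].
/w/ — not in any rule's target class → [w].
Rule 3 applies to /e/ (between /w/ and /b/: before a voiced consonant) → [eː].
/b/ (between /e/ and /w/): rule 2 targets it, but not word-finally → unchanged [b].
/w/ stays [w].
/i/ — between /w/ and /l/, before a voiced consonant — surfaces as [iː] (rule 3).
/l/ (between /i/ and /u/) is unaffected → [l].
/u/ (word-final): rule 3 targets it, but not before a voiced consonant → unchanged [u].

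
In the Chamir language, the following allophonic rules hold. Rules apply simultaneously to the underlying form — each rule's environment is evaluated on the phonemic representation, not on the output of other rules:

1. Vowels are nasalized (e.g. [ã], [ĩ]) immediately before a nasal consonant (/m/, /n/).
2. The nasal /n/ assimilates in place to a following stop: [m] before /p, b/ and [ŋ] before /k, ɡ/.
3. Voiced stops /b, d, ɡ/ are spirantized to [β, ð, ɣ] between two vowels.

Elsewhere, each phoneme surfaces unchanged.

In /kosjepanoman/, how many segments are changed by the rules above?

Segments that undergo a rule: /a/ → [ã] (rule 1); /o/ → [õ] (rule 1); /a/ → [ã] (rule 1).
All other segments surface unchanged.

3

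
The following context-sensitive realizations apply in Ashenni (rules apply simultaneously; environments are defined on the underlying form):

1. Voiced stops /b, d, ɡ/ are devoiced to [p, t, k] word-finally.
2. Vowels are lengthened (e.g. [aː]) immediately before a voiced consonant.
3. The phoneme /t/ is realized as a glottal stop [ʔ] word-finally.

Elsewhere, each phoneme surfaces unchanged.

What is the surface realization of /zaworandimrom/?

/z/ (word-initial): no rule targets it → [z].
/a/ (between /z/ and /w/) occurs before a voiced consonant → [aː] by rule 2.
/w/ (between /a/ and /o/) is unaffected → [w].
/o/ (between /w/ and /r/) occurs before a voiced consonant → [oː] by rule 2.
/r/ stays [r].
Rule 2 applies to /a/ (between /r/ and /n/: before a voiced consonant) → [aː].
/n/ (between /a/ and /d/): no rule targets it → [n].
/d/ (between /n/ and /i/): rule 1 targets it, but not word-finally → unchanged [d].
/i/ — between /d/ and /m/, before a voiced consonant — surfaces as [iː] (rule 2).
/m/ stays [m].
/r/ (between /m/ and /o/): no rule targets it → [r].
/o/ (between /r/ and /m/): before a voiced consonant, so rule 2 applies → [oː].
/m/ (word-final): no rule targets it → [m].

[zaːwoːraːndiːmroːm]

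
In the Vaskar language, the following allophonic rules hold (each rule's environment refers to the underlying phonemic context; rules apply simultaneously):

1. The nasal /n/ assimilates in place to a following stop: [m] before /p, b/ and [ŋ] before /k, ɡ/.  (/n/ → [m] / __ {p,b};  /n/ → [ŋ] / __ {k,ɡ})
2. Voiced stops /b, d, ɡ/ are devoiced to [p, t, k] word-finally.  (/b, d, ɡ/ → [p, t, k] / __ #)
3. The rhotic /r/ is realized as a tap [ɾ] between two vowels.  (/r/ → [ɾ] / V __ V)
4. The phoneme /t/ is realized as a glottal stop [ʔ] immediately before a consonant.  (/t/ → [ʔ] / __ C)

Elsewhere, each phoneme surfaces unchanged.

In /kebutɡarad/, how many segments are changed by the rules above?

3

Segments that undergo a rule: /t/ → [ʔ] (rule 4); /r/ → [ɾ] (rule 3); /d/ → [t] (rule 2).
All other segments surface unchanged.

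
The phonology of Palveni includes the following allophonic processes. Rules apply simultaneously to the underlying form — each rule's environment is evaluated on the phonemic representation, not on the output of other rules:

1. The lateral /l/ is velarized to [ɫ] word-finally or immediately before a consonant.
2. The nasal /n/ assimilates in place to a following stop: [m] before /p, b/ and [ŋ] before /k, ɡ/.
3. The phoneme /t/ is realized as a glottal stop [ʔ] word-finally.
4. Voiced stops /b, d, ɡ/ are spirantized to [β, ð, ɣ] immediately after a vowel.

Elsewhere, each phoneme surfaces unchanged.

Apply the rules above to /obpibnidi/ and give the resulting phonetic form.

[oβpiβniði]

/o/ — not in any rule's target class → [o].
/b/ meets the environment for rule 4 (immediately after a vowel) → [β].
/p/ — not in any rule's target class → [p].
/i/ (between /p/ and /b/) is unaffected → [i].
/b/ (between /i/ and /n/) occurs immediately after a vowel → [β] by rule 4.
/n/ (between /b/ and /i/): rule 2 targets it, but not before a labial or velar stop → unchanged [n].
/i/ (between /n/ and /d/) is unaffected → [i].
/d/ (between /i/ and /i/) occurs immediately after a vowel → [ð] by rule 4.
/i/ (word-final): no rule targets it → [i].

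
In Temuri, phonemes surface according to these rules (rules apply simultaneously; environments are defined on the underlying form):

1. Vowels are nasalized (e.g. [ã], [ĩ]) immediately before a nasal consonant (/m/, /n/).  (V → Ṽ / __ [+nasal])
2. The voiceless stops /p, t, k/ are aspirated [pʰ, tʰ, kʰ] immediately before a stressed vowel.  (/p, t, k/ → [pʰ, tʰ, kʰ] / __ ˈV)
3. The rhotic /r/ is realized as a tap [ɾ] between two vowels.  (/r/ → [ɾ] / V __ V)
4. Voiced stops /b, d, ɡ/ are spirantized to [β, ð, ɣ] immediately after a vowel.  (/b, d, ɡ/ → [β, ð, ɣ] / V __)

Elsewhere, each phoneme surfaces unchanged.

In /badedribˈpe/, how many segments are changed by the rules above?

4

Segments that undergo a rule: /d/ → [ð] (rule 4); /d/ → [ð] (rule 4); /b/ → [β] (rule 4); /p/ → [pʰ] (rule 2).
All other segments surface unchanged.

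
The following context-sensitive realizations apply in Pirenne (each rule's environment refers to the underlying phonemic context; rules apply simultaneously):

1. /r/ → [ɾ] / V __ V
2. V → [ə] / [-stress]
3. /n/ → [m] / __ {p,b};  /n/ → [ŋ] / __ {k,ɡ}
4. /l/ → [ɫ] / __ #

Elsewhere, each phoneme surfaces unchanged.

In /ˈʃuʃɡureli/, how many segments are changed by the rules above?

Segments that undergo a rule: /u/ → [ə] (rule 2); /r/ → [ɾ] (rule 1); /e/ → [ə] (rule 2); /i/ → [ə] (rule 2).
All other segments surface unchanged.

4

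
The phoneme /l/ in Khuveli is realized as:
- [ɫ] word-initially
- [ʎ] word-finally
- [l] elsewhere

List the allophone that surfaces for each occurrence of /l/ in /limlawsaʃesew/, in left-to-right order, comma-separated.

Occurrence 1 (position 1): word-initially → [ɫ].
Occurrence 2 (position 4): no conditioning environment matches → elsewhere allophone [l].

[ɫ], [l]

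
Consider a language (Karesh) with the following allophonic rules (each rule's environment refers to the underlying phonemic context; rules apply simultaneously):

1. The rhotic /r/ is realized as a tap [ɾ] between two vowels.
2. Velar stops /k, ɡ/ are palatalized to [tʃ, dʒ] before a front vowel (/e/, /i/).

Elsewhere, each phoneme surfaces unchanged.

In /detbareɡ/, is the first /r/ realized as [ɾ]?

Yes

/r/ — between /a/ and /e/, between two vowels — surfaces as [ɾ] (rule 1).
The actual realization is [ɾ], which matches [ɾ].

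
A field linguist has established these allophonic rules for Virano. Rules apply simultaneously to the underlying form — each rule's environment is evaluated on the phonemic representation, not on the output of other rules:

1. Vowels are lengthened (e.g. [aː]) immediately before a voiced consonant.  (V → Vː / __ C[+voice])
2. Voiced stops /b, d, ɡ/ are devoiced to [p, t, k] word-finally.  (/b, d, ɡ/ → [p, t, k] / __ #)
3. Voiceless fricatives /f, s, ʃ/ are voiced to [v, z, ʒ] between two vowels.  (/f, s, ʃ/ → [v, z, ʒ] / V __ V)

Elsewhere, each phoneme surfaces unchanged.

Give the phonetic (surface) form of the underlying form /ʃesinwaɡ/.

[ʃeziːnwaːk]

/ʃ/ (word-initial) is in the target of rule 3 but the environment (between two vowels) is not met → [ʃ].
/e/ — between /ʃ/ and /s/; rule 1 does not apply here → [e].
/s/ meets the environment for rule 3 (between two vowels) → [z].
/i/ — between /s/ and /n/, before a voiced consonant — surfaces as [iː] (rule 1).
/n/ (between /i/ and /w/): no rule targets it → [n].
/w/ (between /n/ and /a/) is unaffected → [w].
/a/ — between /w/ and /ɡ/, before a voiced consonant — surfaces as [aː] (rule 1).
/ɡ/ meets the environment for rule 2 (word-finally) → [k].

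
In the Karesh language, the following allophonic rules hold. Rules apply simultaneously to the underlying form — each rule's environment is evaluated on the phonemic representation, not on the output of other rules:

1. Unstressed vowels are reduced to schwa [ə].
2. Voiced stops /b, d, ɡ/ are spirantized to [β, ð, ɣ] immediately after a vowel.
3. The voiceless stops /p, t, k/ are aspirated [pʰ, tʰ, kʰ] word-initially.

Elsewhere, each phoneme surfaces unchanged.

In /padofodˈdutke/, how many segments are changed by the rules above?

Segments that undergo a rule: /p/ → [pʰ] (rule 3); /a/ → [ə] (rule 1); /d/ → [ð] (rule 2); /o/ → [ə] (rule 1); /o/ → [ə] (rule 1); /d/ → [ð] (rule 2); /e/ → [ə] (rule 1).
All other segments surface unchanged.

7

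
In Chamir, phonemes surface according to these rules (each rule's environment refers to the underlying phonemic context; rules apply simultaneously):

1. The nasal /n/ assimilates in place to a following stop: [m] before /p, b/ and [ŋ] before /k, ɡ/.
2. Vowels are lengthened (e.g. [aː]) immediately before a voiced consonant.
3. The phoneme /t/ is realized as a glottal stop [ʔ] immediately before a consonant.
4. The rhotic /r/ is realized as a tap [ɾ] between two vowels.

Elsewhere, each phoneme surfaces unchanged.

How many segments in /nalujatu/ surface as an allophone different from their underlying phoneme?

Segments that undergo a rule: /a/ → [aː] (rule 2); /u/ → [uː] (rule 2).
All other segments surface unchanged.

2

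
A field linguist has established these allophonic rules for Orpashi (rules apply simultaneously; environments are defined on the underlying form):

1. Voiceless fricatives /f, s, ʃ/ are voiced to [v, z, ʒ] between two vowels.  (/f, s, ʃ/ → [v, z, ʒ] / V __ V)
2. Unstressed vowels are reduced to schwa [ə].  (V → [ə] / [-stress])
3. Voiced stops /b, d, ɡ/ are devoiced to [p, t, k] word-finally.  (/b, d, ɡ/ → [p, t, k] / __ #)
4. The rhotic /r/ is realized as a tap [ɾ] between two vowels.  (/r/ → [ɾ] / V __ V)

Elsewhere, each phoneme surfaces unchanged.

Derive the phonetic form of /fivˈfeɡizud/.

[fəvˈfeɡəzət]

/f/ (word-initial): rule 1 targets it, but not between two vowels → unchanged [f].
/i/ (between /f/ and /v/) occurs in an unstressed syllable → [ə] by rule 2.
/v/ stays [v].
/f/ (between /v/ and /e/) fails the environment for rule 1, so it stays [f].
/e/ — between /f/ and /ɡ/; rule 2 does not apply here → [e].
/ɡ/ (between /e/ and /i/): rule 3 targets it, but not word-finally → unchanged [ɡ].
/i/ — between /ɡ/ and /z/, in an unstressed syllable — surfaces as [ə] (rule 2).
/z/ — not in any rule's target class → [z].
/u/ (between /z/ and /d/) occurs in an unstressed syllable → [ə] by rule 2.
Rule 3 applies to /d/ (word-final: word-finally) → [t].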